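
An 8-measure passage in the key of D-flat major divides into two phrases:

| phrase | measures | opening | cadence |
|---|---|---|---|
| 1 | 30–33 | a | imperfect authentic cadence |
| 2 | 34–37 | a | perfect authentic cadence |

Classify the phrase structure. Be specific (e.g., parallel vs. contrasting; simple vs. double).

parallel period

Phrase 1 ends with an imperfect authentic cadence (weaker) and phrase 2 with a perfect authentic cadence (stronger): antecedent + consequent = a period.
The two phrases open with the same material (a / a), so the period is parallel.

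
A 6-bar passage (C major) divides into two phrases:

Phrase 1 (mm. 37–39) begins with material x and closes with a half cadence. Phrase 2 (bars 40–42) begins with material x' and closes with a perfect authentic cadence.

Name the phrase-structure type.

Phrase 1 ends with a half cadence (weaker) and phrase 2 with a perfect authentic cadence (stronger): antecedent + consequent = a period.
The two phrases open with the same material (x / x'), so the period is parallel.

parallel period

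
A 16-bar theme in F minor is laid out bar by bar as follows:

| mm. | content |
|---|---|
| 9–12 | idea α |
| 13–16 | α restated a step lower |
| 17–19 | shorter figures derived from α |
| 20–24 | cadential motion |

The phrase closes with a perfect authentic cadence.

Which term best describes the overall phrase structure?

Basic idea (bars 9–12) + its repetition (mm. 13–16) form the presentation; fragmentation and cadence (mm. 17–24) form the continuation — the 16-bar whole is a sentence.

sentence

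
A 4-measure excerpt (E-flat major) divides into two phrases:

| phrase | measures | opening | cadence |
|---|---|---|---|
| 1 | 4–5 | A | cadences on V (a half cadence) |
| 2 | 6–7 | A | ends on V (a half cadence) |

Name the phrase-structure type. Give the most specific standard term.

Both phrases have the same opening (A) and the same cadence (half cadence): the second is a restatement, not a consequent, so this is a repeated phrase rather than a period.

repeated phrase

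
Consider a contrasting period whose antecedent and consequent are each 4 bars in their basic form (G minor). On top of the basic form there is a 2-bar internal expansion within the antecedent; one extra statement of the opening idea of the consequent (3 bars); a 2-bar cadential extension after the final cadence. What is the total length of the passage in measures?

15 measures

Basic contrasting period: 4 + 4 = 8 bars.
8 (basic form) + 2 (internal expansion) + 3 (extra statement) + 2 (cadential extension) = 15.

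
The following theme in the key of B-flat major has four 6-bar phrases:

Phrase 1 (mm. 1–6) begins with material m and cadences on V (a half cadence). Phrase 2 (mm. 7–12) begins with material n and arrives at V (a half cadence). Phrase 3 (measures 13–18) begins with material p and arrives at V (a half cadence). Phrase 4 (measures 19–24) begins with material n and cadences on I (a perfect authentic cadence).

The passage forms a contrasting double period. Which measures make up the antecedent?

measures 1–12

In a double period the four phrases pair into a large antecedent (phrases 1–2, ending half cadence) and a large consequent (phrases 3–4, ending perfect authentic cadence). The antecedent spans bars 1–12.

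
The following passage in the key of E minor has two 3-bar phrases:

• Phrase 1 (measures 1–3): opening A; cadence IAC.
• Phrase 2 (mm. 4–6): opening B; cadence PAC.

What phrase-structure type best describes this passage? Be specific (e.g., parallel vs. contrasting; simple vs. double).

contrasting period

Phrase 1 ends with an imperfect authentic cadence (weaker) and phrase 2 with a perfect authentic cadence (stronger): antecedent + consequent = a period.
The two phrases open with different material (A / B), so the period is contrasting.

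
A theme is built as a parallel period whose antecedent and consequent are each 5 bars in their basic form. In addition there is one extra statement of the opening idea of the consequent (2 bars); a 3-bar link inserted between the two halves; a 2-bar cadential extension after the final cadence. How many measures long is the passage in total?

17 measures

Basic parallel period: 5 + 5 = 10 bars.
10 (basic form) + 2 (extra statement) + 3 (link) + 2 (cadential extension) = 17.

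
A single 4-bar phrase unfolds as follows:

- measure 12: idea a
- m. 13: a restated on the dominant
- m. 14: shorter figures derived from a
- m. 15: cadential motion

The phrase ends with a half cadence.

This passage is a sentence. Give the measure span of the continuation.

After the presentation (mm. 12-13), the continuation covers the fragmentation through the cadence: bars 14-15.

measures 14–15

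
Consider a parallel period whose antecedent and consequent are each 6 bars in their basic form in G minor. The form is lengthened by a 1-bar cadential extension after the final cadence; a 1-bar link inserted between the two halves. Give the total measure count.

14 measures

Basic parallel period: 6 + 6 = 12 bars.
12 (basic form) + 1 (cadential extension) + 1 (link) = 14.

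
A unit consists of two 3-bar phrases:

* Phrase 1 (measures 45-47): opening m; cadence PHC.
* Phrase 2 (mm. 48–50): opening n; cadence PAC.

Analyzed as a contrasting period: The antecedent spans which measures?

The antecedent is the phrase ending with the weaker cadence (Phrygian half cadence, phrase 1) and the consequent the one ending more conclusively (perfect authentic cadence, phrase 2); the antecedent is mm. 45-47.

measures 45–47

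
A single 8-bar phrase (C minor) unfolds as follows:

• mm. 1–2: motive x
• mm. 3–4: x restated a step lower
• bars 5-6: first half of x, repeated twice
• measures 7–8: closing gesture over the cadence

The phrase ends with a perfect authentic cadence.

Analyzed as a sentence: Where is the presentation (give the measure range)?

measures 1–4

The presentation of a sentence is the basic idea (mm. 1-2) plus its repetition (measures 3–4); the presentation is therefore bars 1-4.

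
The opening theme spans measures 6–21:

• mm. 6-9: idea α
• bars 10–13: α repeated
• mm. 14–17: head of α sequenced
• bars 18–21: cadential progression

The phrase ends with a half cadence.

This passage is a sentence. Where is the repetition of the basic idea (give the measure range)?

The presentation of a sentence is the basic idea (bars 6–9) plus its repetition (bars 10–13); the repetition of the basic idea is therefore measures 10-13.

measures 10–13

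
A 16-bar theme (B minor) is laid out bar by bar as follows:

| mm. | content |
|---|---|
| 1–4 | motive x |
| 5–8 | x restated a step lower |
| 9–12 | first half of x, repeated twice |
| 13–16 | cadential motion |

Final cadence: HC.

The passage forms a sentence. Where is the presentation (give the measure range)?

The presentation of a sentence is the basic idea (mm. 1-4) plus its repetition (mm. 5–8); the presentation is therefore mm. 1–8.

measures 1–8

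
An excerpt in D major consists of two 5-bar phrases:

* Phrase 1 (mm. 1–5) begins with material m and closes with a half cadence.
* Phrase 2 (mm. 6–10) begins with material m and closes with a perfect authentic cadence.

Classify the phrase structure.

parallel period

Phrase 1 ends with a half cadence (weaker) and phrase 2 with a perfect authentic cadence (stronger): antecedent + consequent = a period.
The two phrases open with the same material (m / m), so the period is parallel.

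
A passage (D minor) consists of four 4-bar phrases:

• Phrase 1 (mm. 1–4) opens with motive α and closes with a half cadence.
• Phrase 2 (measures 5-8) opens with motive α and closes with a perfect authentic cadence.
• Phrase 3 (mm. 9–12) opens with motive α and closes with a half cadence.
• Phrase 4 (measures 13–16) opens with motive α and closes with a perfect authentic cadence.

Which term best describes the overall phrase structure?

The cadence pattern HC–PAC–HC–PAC is weak–strong twice, and phrases 3–4 restate phrases 1–2: a period heard twice, not a double period (which would end weakly at phrase 2).

repeated period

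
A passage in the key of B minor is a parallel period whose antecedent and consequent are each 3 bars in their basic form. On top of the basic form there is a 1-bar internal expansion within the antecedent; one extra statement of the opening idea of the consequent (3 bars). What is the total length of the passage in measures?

Basic parallel period: 3 + 3 = 6 bars.
6 (basic form) + 1 (internal expansion) + 3 (extra statement) = 10.

10 measures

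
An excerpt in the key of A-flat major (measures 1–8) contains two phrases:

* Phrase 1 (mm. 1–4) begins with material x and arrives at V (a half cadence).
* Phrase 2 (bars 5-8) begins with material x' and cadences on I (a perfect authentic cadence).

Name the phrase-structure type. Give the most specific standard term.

Phrase 1 ends with a half cadence (weaker) and phrase 2 with a perfect authentic cadence (stronger): antecedent + consequent = a period.
The two phrases open with the same material (x / x'), so the period is parallel.

parallel period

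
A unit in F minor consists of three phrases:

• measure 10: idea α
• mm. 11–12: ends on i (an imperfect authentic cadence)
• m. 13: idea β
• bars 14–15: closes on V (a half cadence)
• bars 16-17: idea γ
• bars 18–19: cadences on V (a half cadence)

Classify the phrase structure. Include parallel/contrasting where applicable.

phrase group

The final phrase closes with a half cadence, which is not stronger than the preceding half cadence; the 3 phrases lack an overall antecedent–consequent design and so form a phrase group.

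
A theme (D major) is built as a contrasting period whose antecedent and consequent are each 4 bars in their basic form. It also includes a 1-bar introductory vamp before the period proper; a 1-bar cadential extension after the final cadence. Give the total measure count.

Basic contrasting period: 4 + 4 = 8 bars.
8 (basic form) + 1 (introduction) + 1 (cadential extension) = 10.

10 measures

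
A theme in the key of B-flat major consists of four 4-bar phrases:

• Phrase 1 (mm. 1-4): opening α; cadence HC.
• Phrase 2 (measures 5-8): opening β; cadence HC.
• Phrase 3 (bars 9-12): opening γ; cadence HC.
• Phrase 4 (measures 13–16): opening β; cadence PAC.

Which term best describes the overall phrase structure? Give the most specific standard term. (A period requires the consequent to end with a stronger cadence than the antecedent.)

Four phrases in two halves: the first half (mm. 1-8) ends with a half cadence, the second (mm. 9–16) with a perfect authentic cadence — a large antecedent–consequent pair, i.e. a double period.
Phrase 3 begins with different material from phrase 1, making it contrasting.

contrasting double period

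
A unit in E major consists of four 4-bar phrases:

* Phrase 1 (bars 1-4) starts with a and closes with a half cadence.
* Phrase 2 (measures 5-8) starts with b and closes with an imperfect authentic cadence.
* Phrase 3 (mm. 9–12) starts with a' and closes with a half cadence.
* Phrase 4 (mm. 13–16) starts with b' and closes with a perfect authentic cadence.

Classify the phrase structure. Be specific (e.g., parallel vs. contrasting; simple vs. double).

parallel double period

Four phrases in two halves: the first half (bars 1-8) ends with an imperfect authentic cadence, the second (bars 9-16) with a perfect authentic cadence — a large antecedent–consequent pair, i.e. a double period.
Phrase 3 begins with the same material as phrase 1, making it parallel.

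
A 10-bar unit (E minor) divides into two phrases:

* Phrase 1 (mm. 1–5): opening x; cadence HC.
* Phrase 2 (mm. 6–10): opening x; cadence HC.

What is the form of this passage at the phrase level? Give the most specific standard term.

Both phrases have the same opening (x) and the same cadence (half cadence): the second is a restatement, not a consequent, so this is a repeated phrase rather than a period.

repeated phrase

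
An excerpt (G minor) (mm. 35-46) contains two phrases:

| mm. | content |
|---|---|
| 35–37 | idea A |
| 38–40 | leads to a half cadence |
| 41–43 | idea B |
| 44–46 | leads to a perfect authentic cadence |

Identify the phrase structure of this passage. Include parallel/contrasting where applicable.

contrasting period

Phrase 1 ends with a half cadence (weaker) and phrase 2 with a perfect authentic cadence (stronger): antecedent + consequent = a period.
The two phrases open with different material (A / B), so the period is contrasting.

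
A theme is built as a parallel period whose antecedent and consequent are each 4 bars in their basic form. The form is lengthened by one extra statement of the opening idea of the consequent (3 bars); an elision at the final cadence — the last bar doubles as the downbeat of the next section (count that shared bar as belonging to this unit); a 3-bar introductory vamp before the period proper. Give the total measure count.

Basic parallel period: 4 + 4 = 8 bars.
8 (basic form) + 3 (extra statement) + 3 (introduction) = 14.
The elision shares a bar with the next section but does not change this unit's count.

14 measures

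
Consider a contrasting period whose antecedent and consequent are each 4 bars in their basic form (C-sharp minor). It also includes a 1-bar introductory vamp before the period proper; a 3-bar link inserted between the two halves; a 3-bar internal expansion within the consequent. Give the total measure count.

15 measures

Basic contrasting period: 4 + 4 = 8 bars.
8 (basic form) + 1 (introduction) + 3 (link) + 3 (internal expansion) = 15.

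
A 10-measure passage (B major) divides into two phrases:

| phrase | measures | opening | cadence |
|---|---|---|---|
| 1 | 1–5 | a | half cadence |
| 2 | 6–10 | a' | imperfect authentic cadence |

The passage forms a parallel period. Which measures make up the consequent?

The antecedent is the phrase ending with the weaker cadence (half cadence, phrase 1) and the consequent the one ending more conclusively (imperfect authentic cadence, phrase 2); the consequent is mm. 6-10.

measures 6–10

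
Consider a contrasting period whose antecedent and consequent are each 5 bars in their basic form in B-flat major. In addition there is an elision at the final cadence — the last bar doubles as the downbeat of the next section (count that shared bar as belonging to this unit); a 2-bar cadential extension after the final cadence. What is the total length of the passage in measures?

12 measures

Basic contrasting period: 5 + 5 = 10 bars.
10 (basic form) + 2 (cadential extension) = 12.
The elision shares a bar with the next section but does not change this unit's count.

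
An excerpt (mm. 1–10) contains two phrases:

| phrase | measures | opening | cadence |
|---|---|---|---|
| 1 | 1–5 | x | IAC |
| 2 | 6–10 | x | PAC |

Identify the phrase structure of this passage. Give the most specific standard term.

parallel period

Phrase 1 ends with an imperfect authentic cadence (weaker) and phrase 2 with a perfect authentic cadence (stronger): antecedent + consequent = a period.
The two phrases open with the same material (x / x), so the period is parallel.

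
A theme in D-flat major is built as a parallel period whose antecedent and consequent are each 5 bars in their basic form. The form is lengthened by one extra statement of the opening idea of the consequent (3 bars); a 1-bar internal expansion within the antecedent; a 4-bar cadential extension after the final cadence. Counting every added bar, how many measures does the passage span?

Basic parallel period: 5 + 5 = 10 bars.
10 (basic form) + 3 (extra statement) + 1 (internal expansion) + 4 (cadential extension) = 18.

18 measures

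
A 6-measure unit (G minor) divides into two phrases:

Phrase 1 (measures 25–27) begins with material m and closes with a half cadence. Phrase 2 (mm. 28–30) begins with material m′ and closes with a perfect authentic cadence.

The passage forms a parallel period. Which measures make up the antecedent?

The antecedent is the phrase ending with the weaker cadence (half cadence, phrase 1) and the consequent the one ending more conclusively (perfect authentic cadence, phrase 2); the antecedent is mm. 25–27.

measures 25–27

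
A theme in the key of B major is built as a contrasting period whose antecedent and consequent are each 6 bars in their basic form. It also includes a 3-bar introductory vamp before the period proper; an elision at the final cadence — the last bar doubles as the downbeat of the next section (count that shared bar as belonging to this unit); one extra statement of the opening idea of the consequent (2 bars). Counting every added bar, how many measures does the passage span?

Basic contrasting period: 6 + 6 = 12 bars.
12 (basic form) + 3 (introduction) + 2 (extra statement) = 17.
The elision shares a bar with the next section but does not change this unit's count.

17 measures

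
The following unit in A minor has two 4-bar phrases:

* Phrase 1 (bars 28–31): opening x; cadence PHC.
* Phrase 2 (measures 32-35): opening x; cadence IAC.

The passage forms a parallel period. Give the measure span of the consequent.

measures 32–35

The phrase ending with the weaker cadence (Phrygian half cadence) is the antecedent; the one ending more conclusively (imperfect authentic cadence) is the consequent. The consequent is measures 32–35.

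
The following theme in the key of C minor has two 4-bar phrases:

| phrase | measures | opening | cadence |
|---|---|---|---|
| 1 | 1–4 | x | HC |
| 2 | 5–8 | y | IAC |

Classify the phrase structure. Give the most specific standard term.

Phrase 1 ends with a half cadence (weaker) and phrase 2 with an imperfect authentic cadence (stronger): antecedent + consequent = a period.
The two phrases open with different material (x / y), so the period is contrasting.

contrasting period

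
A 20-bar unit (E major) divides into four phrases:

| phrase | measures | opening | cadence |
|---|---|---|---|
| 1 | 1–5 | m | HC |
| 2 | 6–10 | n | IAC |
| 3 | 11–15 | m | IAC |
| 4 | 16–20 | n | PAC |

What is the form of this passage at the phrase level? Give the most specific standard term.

parallel double period

Four phrases in two halves: the first half (mm. 1–10) ends with an imperfect authentic cadence, the second (measures 11–20) with a perfect authentic cadence — a large antecedent–consequent pair, i.e. a double period.
Phrase 3 begins with the same material as phrase 1, making it parallel.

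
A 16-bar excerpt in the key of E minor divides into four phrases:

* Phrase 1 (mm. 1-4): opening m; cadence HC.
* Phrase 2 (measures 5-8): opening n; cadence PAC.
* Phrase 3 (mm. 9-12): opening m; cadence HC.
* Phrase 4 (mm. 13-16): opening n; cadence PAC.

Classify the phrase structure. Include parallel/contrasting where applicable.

The cadence pattern HC–PAC–HC–PAC is weak–strong twice, and phrases 3–4 restate phrases 1–2: a period heard twice, not a double period (which would end weakly at phrase 2).

repeated period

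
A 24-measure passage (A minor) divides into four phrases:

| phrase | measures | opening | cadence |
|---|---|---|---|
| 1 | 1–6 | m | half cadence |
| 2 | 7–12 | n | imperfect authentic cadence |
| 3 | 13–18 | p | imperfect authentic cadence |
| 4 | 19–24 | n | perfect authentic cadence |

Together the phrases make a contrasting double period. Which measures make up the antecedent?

In a double period the first pair of phrases (ending imperfect authentic cadence) is the large antecedent and the second pair (ending perfect authentic cadence) is the large consequent; the antecedent is measures 1–12.

measures 1–12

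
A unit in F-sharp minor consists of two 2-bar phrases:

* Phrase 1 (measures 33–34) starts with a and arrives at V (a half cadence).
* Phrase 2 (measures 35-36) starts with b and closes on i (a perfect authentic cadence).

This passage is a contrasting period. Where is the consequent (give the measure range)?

The antecedent is the phrase ending with the weaker cadence (half cadence, phrase 1) and the consequent the one ending more conclusively (perfect authentic cadence, phrase 2); the consequent is bars 35–36.

measures 35–36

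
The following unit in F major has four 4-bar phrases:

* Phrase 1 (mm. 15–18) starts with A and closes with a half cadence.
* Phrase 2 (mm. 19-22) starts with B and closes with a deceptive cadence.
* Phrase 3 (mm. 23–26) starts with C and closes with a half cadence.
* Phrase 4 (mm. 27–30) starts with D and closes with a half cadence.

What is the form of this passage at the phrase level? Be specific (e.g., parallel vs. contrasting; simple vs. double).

phrase group

Phrase 4 ends with a half cadence, no stronger than phrase 2's deceptive cadence, so the four phrases do not form a double period; nor do phrases 3–4 duplicate 1–2, so it is not a repeated period. With no phrase reaching a conclusive cadence, the passage is a phrase group.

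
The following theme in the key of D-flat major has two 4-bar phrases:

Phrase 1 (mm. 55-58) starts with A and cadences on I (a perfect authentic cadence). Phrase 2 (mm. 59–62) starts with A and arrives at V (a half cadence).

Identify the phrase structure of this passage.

phrase group

The second phrase closes with a half cadence, which is not stronger than the first phrase's perfect authentic cadence; without a weak→strong cadential pair there is no antecedent–consequent relationship, so this is a phrase group rather than a period.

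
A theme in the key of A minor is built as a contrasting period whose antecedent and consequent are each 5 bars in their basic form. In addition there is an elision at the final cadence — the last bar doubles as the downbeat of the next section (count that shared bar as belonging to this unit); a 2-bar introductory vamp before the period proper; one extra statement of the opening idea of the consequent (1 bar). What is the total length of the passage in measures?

13 measures

Basic contrasting period: 5 + 5 = 10 bars.
10 (basic form) + 2 (introduction) + 1 (extra statement) = 13.
The elision shares a bar with the next section but does not change this unit's count.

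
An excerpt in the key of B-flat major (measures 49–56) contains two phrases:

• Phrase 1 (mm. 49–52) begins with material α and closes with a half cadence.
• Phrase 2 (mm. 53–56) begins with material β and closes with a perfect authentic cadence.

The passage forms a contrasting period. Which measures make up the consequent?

The phrase ending with the weaker cadence (half cadence) is the antecedent; the one ending more conclusively (perfect authentic cadence) is the consequent. The consequent is measures 53–56.

measures 53–56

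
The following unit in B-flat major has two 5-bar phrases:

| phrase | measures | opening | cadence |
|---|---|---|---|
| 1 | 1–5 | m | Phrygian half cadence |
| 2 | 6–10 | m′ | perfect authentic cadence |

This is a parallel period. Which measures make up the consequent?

measures 6–10

The phrase ending with the weaker cadence (Phrygian half cadence) is the antecedent; the one ending more conclusively (perfect authentic cadence) is the consequent. The consequent is measures 6–10.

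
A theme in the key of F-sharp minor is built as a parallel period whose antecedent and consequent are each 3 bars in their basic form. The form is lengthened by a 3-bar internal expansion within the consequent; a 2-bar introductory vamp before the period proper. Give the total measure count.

11 measures

Basic parallel period: 3 + 3 = 6 bars.
6 (basic form) + 3 (internal expansion) + 2 (introduction) = 11.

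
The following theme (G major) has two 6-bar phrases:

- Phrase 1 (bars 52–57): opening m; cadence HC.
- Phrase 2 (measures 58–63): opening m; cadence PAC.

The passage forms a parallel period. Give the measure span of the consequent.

measures 58–63

The antecedent is the phrase ending with the weaker cadence (half cadence, phrase 1) and the consequent the one ending more conclusively (perfect authentic cadence, phrase 2); the consequent is mm. 58–63.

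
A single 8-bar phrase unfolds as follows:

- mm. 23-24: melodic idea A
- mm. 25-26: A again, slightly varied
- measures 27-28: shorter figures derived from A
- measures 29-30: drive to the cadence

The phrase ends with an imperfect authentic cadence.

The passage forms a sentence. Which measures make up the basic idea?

The presentation of a sentence is the basic idea (mm. 23–24) plus its repetition (measures 25–26); the basic idea is therefore bars 23–24.

measures 23–24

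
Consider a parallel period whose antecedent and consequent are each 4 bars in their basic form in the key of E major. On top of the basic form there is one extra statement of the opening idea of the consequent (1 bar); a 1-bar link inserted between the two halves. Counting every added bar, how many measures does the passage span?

10 measures

Basic parallel period: 4 + 4 = 8 bars.
8 (basic form) + 1 (extra statement) + 1 (link) = 10.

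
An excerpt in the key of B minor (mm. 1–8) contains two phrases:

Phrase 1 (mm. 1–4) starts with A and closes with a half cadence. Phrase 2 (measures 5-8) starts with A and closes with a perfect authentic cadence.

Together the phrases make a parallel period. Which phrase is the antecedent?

phrase 1

The phrase ending with the weaker cadence (half cadence) is the antecedent; the one ending more conclusively (perfect authentic cadence) is the consequent. The antecedent is phrase 1.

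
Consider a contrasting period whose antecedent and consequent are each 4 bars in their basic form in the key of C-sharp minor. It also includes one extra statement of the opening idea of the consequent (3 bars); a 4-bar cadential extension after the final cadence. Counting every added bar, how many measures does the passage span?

15 measures

Basic contrasting period: 4 + 4 = 8 bars.
8 (basic form) + 3 (extra statement) + 4 (cadential extension) = 15.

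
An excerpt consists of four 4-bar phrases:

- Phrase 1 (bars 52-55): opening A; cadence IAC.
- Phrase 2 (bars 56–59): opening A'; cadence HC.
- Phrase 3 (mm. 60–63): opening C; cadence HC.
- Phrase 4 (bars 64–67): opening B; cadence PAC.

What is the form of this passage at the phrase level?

contrasting double period

Four phrases in two halves: the first half (mm. 52–59) ends with a half cadence, the second (mm. 60–67) with a perfect authentic cadence — a large antecedent–consequent pair, i.e. a double period.
Phrase 3 begins with different material from phrase 1, making it contrasting.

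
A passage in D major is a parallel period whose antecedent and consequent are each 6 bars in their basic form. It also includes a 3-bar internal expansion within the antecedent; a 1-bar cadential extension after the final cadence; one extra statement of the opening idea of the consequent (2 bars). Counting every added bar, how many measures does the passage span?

18 measures

Basic parallel period: 6 + 6 = 12 bars.
12 (basic form) + 3 (internal expansion) + 1 (cadential extension) + 2 (extra statement) = 18.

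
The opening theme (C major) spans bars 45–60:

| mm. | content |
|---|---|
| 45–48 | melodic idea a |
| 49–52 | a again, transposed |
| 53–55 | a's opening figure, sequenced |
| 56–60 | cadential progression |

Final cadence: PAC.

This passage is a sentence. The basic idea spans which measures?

The presentation of a sentence is the basic idea (mm. 45–48) plus its repetition (mm. 49–52); the basic idea is therefore mm. 45-48.

measures 45–48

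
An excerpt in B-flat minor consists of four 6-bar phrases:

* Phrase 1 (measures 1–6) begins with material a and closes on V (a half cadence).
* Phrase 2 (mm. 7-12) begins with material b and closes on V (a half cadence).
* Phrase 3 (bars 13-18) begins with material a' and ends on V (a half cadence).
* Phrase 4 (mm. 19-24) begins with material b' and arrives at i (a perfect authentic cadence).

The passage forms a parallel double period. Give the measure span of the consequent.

In a double period the first pair of phrases (ending half cadence) is the large antecedent and the second pair (ending perfect authentic cadence) is the large consequent; the consequent is measures 13–24.

measures 13–24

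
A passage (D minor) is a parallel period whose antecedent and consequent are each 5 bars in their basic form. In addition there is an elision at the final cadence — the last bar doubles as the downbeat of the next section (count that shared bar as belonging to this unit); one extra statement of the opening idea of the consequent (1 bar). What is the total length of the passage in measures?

11 measures

Basic parallel period: 5 + 5 = 10 bars.
10 (basic form) + 1 (extra statement) = 11.
The elision shares a bar with the next section but does not change this unit's count.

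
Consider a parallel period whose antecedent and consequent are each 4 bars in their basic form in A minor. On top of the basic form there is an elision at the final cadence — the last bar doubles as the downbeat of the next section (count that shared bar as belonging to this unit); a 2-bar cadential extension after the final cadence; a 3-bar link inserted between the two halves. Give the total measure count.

Basic parallel period: 4 + 4 = 8 bars.
8 (basic form) + 2 (cadential extension) + 3 (link) = 13.
The elision shares a bar with the next section but does not change this unit's count.

13 measures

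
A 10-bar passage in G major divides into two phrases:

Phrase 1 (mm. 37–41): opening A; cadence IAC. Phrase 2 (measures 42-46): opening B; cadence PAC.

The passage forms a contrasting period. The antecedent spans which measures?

The antecedent is the phrase ending with the weaker cadence (imperfect authentic cadence, phrase 1) and the consequent the one ending more conclusively (perfect authentic cadence, phrase 2); the antecedent is measures 37-41.

measures 37–41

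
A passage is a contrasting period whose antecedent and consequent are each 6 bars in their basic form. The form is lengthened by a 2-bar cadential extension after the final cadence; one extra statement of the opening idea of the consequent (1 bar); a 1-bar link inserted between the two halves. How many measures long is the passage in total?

16 measures

Basic contrasting period: 6 + 6 = 12 bars.
12 (basic form) + 2 (cadential extension) + 1 (extra statement) + 1 (link) = 16.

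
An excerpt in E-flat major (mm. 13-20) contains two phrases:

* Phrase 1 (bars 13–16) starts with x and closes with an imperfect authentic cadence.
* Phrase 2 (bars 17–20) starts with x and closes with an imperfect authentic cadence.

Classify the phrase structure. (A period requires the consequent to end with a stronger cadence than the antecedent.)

Both phrases have the same opening (x) and the same cadence (imperfect authentic cadence): the second is a restatement, not a consequent, so this is a repeated phrase rather than a period.

repeated phrase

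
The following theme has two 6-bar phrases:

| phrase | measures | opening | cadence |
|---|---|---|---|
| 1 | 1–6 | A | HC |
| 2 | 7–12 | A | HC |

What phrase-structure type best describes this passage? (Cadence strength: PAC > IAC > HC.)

repeated phrase

Both phrases have the same opening (A) and the same cadence (half cadence): the second is a restatement, not a consequent, so this is a repeated phrase rather than a period.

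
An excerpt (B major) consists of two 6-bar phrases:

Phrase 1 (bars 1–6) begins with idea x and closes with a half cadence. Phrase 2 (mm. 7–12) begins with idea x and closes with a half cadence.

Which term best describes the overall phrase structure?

Both phrases have the same opening (x) and the same cadence (half cadence): the second is a restatement, not a consequent, so this is a repeated phrase rather than a period.

repeated phrase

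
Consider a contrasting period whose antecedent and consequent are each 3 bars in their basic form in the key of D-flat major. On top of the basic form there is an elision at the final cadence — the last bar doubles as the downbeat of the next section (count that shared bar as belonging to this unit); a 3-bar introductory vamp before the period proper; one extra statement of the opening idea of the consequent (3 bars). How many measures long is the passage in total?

Basic contrasting period: 3 + 3 = 6 bars.
6 (basic form) + 3 (introduction) + 3 (extra statement) = 12.
The elision shares a bar with the next section but does not change this unit's count.

12 measures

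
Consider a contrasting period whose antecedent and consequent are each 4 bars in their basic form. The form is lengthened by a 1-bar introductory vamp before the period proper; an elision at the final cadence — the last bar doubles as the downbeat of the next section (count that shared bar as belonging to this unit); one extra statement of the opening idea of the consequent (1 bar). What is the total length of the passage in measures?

Basic contrasting period: 4 + 4 = 8 bars.
8 (basic form) + 1 (introduction) + 1 (extra statement) = 10.
The elision shares a bar with the next section but does not change this unit's count.

10 measures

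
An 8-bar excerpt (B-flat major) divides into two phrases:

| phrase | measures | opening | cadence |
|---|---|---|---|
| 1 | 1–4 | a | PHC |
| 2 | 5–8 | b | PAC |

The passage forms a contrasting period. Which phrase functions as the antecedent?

phrase 1

The phrase ending with the weaker cadence (Phrygian half cadence) is the antecedent; the one ending more conclusively (perfect authentic cadence) is the consequent. The antecedent is phrase 1.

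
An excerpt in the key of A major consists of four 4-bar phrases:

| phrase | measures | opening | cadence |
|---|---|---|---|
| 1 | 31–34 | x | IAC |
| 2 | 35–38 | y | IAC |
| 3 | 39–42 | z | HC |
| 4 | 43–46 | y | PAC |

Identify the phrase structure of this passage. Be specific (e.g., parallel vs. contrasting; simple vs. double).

contrasting double period

Four phrases in two halves: the first half (mm. 31–38) ends with an imperfect authentic cadence, the second (mm. 39-46) with a perfect authentic cadence — a large antecedent–consequent pair, i.e. a double period.
Phrase 3 begins with different material from phrase 1, making it contrasting.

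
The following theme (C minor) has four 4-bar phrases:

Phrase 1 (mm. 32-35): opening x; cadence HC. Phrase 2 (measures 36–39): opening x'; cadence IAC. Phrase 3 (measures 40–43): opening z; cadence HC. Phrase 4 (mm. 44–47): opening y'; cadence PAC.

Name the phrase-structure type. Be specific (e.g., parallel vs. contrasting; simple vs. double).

contrasting double period

Four phrases in two halves: the first half (bars 32-39) ends with an imperfect authentic cadence, the second (bars 40-47) with a perfect authentic cadence — a large antecedent–consequent pair, i.e. a double period.
Phrase 3 begins with different material from phrase 1, making it contrasting.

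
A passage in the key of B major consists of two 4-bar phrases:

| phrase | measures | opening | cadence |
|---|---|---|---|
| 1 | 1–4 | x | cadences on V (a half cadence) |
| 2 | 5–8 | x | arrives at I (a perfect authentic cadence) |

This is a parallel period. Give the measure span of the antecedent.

The phrase ending with the weaker cadence (half cadence) is the antecedent; the one ending more conclusively (perfect authentic cadence) is the consequent. The antecedent is measures 1–4.

measures 1–4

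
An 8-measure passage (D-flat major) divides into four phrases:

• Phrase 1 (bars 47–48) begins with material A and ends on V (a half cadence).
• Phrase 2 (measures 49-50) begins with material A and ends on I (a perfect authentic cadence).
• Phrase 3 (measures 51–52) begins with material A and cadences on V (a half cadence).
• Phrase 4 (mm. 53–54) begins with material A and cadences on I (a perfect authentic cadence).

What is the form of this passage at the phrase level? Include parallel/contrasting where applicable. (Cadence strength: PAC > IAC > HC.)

The cadence pattern HC–PAC–HC–PAC is weak–strong twice, and phrases 3–4 restate phrases 1–2: a period heard twice, not a double period (which would end weakly at phrase 2).

repeated period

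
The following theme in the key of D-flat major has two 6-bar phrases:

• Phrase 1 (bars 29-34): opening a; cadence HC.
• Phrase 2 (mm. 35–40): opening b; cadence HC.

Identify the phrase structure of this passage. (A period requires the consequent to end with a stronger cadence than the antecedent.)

The second phrase closes with a half cadence, which is not stronger than the first phrase's half cadence; without a weak→strong cadential pair there is no antecedent–consequent relationship, so this is a phrase group rather than a period.

phrase group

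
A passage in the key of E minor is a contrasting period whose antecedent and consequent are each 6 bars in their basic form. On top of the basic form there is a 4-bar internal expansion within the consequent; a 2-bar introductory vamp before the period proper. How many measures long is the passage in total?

Basic contrasting period: 6 + 6 = 12 bars.
12 (basic form) + 4 (internal expansion) + 2 (introduction) = 18.

18 measures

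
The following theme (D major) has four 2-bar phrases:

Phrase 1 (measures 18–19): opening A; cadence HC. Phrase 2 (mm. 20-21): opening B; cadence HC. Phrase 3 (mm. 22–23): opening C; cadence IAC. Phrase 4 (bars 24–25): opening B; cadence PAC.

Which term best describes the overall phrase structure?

contrasting double period

Four phrases in two halves: the first half (mm. 18–21) ends with a half cadence, the second (bars 22-25) with a perfect authentic cadence — a large antecedent–consequent pair, i.e. a double period.
Phrase 3 begins with different material from phrase 1, making it contrasting.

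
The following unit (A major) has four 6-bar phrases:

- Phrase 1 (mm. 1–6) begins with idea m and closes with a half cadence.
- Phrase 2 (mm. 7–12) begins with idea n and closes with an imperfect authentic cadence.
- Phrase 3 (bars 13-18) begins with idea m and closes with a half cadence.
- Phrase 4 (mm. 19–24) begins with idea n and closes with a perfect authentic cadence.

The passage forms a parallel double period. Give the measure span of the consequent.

measures 13–24

In a double period the first pair of phrases (ending imperfect authentic cadence) is the large antecedent and the second pair (ending perfect authentic cadence) is the large consequent; the consequent is measures 13–24.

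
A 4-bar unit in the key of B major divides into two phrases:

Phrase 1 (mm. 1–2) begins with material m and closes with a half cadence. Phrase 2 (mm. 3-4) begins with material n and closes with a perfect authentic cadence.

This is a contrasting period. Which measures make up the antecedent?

The phrase ending with the weaker cadence (half cadence) is the antecedent; the one ending more conclusively (perfect authentic cadence) is the consequent. The antecedent is measures 1–2.

measures 1–2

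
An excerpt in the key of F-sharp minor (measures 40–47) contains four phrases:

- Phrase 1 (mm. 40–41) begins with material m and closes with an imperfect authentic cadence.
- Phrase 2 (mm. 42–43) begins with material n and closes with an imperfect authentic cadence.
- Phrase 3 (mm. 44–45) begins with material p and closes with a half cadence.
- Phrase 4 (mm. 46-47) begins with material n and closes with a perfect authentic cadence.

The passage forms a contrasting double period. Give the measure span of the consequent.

measures 44–47

In a double period the first pair of phrases (ending imperfect authentic cadence) is the large antecedent and the second pair (ending perfect authentic cadence) is the large consequent; the consequent is measures 44–47.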